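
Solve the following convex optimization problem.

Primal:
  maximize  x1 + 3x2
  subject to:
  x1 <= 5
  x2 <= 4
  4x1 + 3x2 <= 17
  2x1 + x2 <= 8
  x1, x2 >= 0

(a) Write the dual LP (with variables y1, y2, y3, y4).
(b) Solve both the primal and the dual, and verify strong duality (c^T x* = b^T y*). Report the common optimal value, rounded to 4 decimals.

The standard primal-dual pair for 'max c^T x s.t. A x <= b, x >= 0' is:
  Dual:  min b^T y  s.t.  A^T y >= c,  y >= 0.

So the dual LP is:
  minimize  5y1 + 4y2 + 17y3 + 8y4
  subject to:
    y1 + 4y3 + 2y4 >= 1
    y2 + 3y3 + y4 >= 3
    y1, y2, y3, y4 >= 0

Solving the primal: x* = (1.25, 4).
  primal value c^T x* = 13.25.
Solving the dual: y* = (0, 2.25, 0.25, 0).
  dual value b^T y* = 13.25.
Strong duality: c^T x* = b^T y*. Confirmed.

13.25


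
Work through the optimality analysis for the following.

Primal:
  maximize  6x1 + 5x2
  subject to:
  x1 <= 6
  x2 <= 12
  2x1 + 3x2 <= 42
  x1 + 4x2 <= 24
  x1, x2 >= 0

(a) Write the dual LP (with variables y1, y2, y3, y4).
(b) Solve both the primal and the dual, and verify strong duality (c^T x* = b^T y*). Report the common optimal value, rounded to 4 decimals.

The standard primal-dual pair for 'max c^T x s.t. A x <= b, x >= 0' is:
  Dual:  min b^T y  s.t.  A^T y >= c,  y >= 0.

So the dual LP is:
  minimize  6y1 + 12y2 + 42y3 + 24y4
  subject to:
    y1 + 2y3 + y4 >= 6
    y2 + 3y3 + 4y4 >= 5
    y1, y2, y3, y4 >= 0

Solving the primal: x* = (6, 4.5).
  primal value c^T x* = 58.5.
Solving the dual: y* = (4.75, 0, 0, 1.25).
  dual value b^T y* = 58.5.
Strong duality: c^T x* = b^T y*. Confirmed.

58.5


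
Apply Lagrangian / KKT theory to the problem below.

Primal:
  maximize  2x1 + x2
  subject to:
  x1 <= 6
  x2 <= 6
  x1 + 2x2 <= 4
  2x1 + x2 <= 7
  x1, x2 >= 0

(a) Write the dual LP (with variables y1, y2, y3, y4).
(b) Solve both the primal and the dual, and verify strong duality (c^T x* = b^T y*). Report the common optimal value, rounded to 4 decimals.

The standard primal-dual pair for 'max c^T x s.t. A x <= b, x >= 0' is:
  Dual:  min b^T y  s.t.  A^T y >= c,  y >= 0.

So the dual LP is:
  minimize  6y1 + 6y2 + 4y3 + 7y4
  subject to:
    y1 + y3 + 2y4 >= 2
    y2 + 2y3 + y4 >= 1
    y1, y2, y3, y4 >= 0

Solving the primal: x* = (3.3333, 0.3333).
  primal value c^T x* = 7.
Solving the dual: y* = (0, 0, 0, 1).
  dual value b^T y* = 7.
Strong duality: c^T x* = b^T y*. Confirmed.

7


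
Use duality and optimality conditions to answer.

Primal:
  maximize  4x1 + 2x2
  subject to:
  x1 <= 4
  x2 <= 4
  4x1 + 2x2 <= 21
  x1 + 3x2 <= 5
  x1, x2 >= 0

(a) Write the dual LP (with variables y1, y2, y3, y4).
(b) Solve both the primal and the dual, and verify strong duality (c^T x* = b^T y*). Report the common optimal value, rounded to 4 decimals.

The standard primal-dual pair for 'max c^T x s.t. A x <= b, x >= 0' is:
  Dual:  min b^T y  s.t.  A^T y >= c,  y >= 0.

So the dual LP is:
  minimize  4y1 + 4y2 + 21y3 + 5y4
  subject to:
    y1 + 4y3 + y4 >= 4
    y2 + 2y3 + 3y4 >= 2
    y1, y2, y3, y4 >= 0

Solving the primal: x* = (4, 0.3333).
  primal value c^T x* = 16.6667.
Solving the dual: y* = (3.3333, 0, 0, 0.6667).
  dual value b^T y* = 16.6667.
Strong duality: c^T x* = b^T y*. Confirmed.

16.6667


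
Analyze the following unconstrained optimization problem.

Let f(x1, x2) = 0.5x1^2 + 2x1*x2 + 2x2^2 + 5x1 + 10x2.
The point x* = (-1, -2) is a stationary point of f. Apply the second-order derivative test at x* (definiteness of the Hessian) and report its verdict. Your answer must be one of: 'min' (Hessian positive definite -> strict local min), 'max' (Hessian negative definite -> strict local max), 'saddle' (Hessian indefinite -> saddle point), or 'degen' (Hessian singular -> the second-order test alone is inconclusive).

Compute the Hessian H = grad^2 f:
  H = [[1, 2], [2, 4]]
Verify stationarity: grad f(x*) = H x* + g = (0, 0).
Eigenvalues of H: 0, 5.
H has a zero eigenvalue (singular; positive semidefinite but not definite), so H is neither positive definite, negative definite, nor indefinite. The second-order test alone is inconclusive -> degen.
(Indeed, f is constant along the null direction of H through x*, so x* is not a strict local extremum.)

degen


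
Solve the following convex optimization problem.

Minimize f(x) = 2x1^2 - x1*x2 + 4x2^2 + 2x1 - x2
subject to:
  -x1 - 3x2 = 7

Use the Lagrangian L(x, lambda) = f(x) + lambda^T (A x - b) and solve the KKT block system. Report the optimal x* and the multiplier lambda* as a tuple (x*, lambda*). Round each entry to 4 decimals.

Form the Lagrangian:
  L(x, lambda) = (1/2) x^T Q x + c^T x + lambda^T (A x - b)
Stationarity (grad_x L = 0): Q x + c + A^T lambda = 0.
Primal feasibility: A x = b.

This gives the KKT block system:
  [ Q   A^T ] [ x     ]   [-c ]
  [ A    0  ] [ lambda ] = [ b ]

Solving the linear system:
  x*      = (-1.96, -1.68)
  lambda* = (-4.16)
  f(x*)   = 13.44

x* = (-1.96, -1.68), lambda* = (-4.16)


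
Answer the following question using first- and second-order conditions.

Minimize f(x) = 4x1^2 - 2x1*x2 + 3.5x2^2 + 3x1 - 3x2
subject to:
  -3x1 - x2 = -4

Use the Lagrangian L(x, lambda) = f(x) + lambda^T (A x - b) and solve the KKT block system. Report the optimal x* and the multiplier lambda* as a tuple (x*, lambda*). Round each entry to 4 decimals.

Form the Lagrangian:
  L(x, lambda) = (1/2) x^T Q x + c^T x + lambda^T (A x - b)
Stationarity (grad_x L = 0): Q x + c + A^T lambda = 0.
Primal feasibility: A x = b.

This gives the KKT block system:
  [ Q   A^T ] [ x     ]   [-c ]
  [ A    0  ] [ lambda ] = [ b ]

Solving the linear system:
  x*      = (0.9639, 1.1084)
  lambda* = (2.8313)
  f(x*)   = 5.4458

x* = (0.9639, 1.1084), lambda* = (2.8313)


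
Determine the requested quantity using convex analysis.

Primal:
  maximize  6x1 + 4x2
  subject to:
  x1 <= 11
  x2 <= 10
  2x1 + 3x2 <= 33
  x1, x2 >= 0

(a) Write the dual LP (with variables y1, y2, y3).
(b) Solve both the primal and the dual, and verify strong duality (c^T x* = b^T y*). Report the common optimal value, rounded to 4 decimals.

The standard primal-dual pair for 'max c^T x s.t. A x <= b, x >= 0' is:
  Dual:  min b^T y  s.t.  A^T y >= c,  y >= 0.

So the dual LP is:
  minimize  11y1 + 10y2 + 33y3
  subject to:
    y1 + 2y3 >= 6
    y2 + 3y3 >= 4
    y1, y2, y3 >= 0

Solving the primal: x* = (11, 3.6667).
  primal value c^T x* = 80.6667.
Solving the dual: y* = (3.3333, 0, 1.3333).
  dual value b^T y* = 80.6667.
Strong duality: c^T x* = b^T y*. Confirmed.

80.6667


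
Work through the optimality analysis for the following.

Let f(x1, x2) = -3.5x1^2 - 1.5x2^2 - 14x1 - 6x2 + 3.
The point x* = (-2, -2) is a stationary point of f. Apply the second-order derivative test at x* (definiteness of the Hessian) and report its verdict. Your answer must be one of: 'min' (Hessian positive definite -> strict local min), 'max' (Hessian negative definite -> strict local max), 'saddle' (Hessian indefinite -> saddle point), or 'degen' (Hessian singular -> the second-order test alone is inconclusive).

Compute the Hessian H = grad^2 f:
  H = [[-7, 0], [0, -3]]
Verify stationarity: grad f(x*) = H x* + g = (0, 0).
Eigenvalues of H: -7, -3.
Both eigenvalues < 0, so H is negative definite -> x* is a strict local max.

max


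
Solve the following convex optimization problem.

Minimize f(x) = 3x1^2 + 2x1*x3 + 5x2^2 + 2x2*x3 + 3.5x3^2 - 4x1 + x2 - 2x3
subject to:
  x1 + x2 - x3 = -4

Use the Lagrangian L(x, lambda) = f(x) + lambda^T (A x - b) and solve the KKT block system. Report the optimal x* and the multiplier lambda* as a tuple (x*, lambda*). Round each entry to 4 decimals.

Form the Lagrangian:
  L(x, lambda) = (1/2) x^T Q x + c^T x + lambda^T (A x - b)
Stationarity (grad_x L = 0): Q x + c + A^T lambda = 0.
Primal feasibility: A x = b.

This gives the KKT block system:
  [ Q   A^T ] [ x     ]   [-c ]
  [ A    0  ] [ lambda ] = [ b ]

Solving the linear system:
  x*      = (-1.0381, -1.1229, 1.839)
  lambda* = (6.5508)
  f(x*)   = 12.7775

x* = (-1.0381, -1.1229, 1.839), lambda* = (6.5508)


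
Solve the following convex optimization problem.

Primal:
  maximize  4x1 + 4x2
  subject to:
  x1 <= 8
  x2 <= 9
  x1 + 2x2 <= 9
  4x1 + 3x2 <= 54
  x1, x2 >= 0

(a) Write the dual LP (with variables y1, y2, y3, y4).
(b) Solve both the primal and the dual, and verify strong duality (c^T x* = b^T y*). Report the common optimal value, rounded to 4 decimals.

The standard primal-dual pair for 'max c^T x s.t. A x <= b, x >= 0' is:
  Dual:  min b^T y  s.t.  A^T y >= c,  y >= 0.

So the dual LP is:
  minimize  8y1 + 9y2 + 9y3 + 54y4
  subject to:
    y1 + y3 + 4y4 >= 4
    y2 + 2y3 + 3y4 >= 4
    y1, y2, y3, y4 >= 0

Solving the primal: x* = (8, 0.5).
  primal value c^T x* = 34.
Solving the dual: y* = (2, 0, 2, 0).
  dual value b^T y* = 34.
Strong duality: c^T x* = b^T y*. Confirmed.

34


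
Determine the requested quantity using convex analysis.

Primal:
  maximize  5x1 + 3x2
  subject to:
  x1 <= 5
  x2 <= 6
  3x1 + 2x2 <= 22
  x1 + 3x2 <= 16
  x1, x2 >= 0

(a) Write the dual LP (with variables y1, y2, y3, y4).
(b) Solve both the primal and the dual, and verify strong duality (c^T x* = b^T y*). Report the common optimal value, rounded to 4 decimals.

The standard primal-dual pair for 'max c^T x s.t. A x <= b, x >= 0' is:
  Dual:  min b^T y  s.t.  A^T y >= c,  y >= 0.

So the dual LP is:
  minimize  5y1 + 6y2 + 22y3 + 16y4
  subject to:
    y1 + 3y3 + y4 >= 5
    y2 + 2y3 + 3y4 >= 3
    y1, y2, y3, y4 >= 0

Solving the primal: x* = (5, 3.5).
  primal value c^T x* = 35.5.
Solving the dual: y* = (0.5, 0, 1.5, 0).
  dual value b^T y* = 35.5.
Strong duality: c^T x* = b^T y*. Confirmed.

35.5


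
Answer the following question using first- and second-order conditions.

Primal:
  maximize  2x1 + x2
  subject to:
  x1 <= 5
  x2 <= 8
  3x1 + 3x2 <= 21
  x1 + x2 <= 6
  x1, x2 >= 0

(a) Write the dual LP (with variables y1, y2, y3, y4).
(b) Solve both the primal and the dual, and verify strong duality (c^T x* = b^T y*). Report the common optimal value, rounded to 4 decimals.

The standard primal-dual pair for 'max c^T x s.t. A x <= b, x >= 0' is:
  Dual:  min b^T y  s.t.  A^T y >= c,  y >= 0.

So the dual LP is:
  minimize  5y1 + 8y2 + 21y3 + 6y4
  subject to:
    y1 + 3y3 + y4 >= 2
    y2 + 3y3 + y4 >= 1
    y1, y2, y3, y4 >= 0

Solving the primal: x* = (5, 1).
  primal value c^T x* = 11.
Solving the dual: y* = (1, 0, 0, 1).
  dual value b^T y* = 11.
Strong duality: c^T x* = b^T y*. Confirmed.

11


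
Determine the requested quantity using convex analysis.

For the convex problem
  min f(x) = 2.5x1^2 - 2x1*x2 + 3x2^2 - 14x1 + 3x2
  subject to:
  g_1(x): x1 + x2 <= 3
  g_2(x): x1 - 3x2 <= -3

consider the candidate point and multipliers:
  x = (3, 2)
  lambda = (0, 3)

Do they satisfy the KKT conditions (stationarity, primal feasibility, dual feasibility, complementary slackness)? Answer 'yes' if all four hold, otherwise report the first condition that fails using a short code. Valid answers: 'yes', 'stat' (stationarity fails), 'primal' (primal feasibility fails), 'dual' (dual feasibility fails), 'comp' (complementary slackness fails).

Gradient of f: grad f(x) = Q x + c = (-3, 9)
Constraint values g_i(x) = a_i^T x - b_i:
  g_1((3, 2)) = 2
  g_2((3, 2)) = 0
Stationarity residual: grad f(x) + sum_i lambda_i a_i = (0, 0)
  -> stationarity OK
Primal feasibility (all g_i <= 0): FAILS
Dual feasibility (all lambda_i >= 0): OK
Complementary slackness (lambda_i * g_i(x) = 0 for all i): OK

Verdict: the first failing condition is primal_feasibility -> primal.

primal


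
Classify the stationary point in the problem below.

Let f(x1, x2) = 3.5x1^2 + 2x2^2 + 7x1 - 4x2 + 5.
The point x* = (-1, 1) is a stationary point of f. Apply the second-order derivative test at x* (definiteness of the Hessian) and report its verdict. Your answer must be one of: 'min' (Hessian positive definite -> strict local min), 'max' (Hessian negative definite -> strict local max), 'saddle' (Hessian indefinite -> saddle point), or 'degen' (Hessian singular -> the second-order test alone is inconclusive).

Compute the Hessian H = grad^2 f:
  H = [[7, 0], [0, 4]]
Verify stationarity: grad f(x*) = H x* + g = (0, 0).
Eigenvalues of H: 4, 7.
Both eigenvalues > 0, so H is positive definite -> x* is a strict local min.

min


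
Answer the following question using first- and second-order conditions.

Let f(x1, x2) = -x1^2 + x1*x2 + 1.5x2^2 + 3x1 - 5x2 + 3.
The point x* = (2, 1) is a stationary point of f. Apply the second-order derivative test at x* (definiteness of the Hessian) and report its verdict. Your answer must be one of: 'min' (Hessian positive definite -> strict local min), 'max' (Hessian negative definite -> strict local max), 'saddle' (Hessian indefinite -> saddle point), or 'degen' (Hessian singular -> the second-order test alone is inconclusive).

Compute the Hessian H = grad^2 f:
  H = [[-2, 1], [1, 3]]
Verify stationarity: grad f(x*) = H x* + g = (0, 0).
Eigenvalues of H: -2.1926, 3.1926.
Eigenvalues have mixed signs, so H is indefinite -> x* is a saddle point.

saddle


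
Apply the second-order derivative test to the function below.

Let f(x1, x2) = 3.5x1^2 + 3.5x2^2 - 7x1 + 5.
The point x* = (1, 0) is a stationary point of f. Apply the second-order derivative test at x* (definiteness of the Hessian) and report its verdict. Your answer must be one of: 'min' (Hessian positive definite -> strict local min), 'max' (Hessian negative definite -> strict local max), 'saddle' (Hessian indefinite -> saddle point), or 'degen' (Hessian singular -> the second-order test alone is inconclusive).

Compute the Hessian H = grad^2 f:
  H = [[7, 0], [0, 7]]
Verify stationarity: grad f(x*) = H x* + g = (0, 0).
Eigenvalues of H: 7, 7.
Both eigenvalues > 0, so H is positive definite -> x* is a strict local min.

min


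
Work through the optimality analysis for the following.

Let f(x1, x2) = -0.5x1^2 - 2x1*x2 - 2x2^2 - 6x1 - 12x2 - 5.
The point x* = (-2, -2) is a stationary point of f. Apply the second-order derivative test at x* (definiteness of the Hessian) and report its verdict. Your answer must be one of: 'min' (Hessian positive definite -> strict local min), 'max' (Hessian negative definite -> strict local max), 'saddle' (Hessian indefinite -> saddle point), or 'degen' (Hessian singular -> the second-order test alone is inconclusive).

Compute the Hessian H = grad^2 f:
  H = [[-1, -2], [-2, -4]]
Verify stationarity: grad f(x*) = H x* + g = (0, 0).
Eigenvalues of H: -5, 0.
H has a zero eigenvalue (singular; negative semidefinite but not definite), so H is neither positive definite, negative definite, nor indefinite. The second-order test alone is inconclusive -> degen.
(Indeed, f is constant along the null direction of H through x*, so x* is not a strict local extremum.)

degen


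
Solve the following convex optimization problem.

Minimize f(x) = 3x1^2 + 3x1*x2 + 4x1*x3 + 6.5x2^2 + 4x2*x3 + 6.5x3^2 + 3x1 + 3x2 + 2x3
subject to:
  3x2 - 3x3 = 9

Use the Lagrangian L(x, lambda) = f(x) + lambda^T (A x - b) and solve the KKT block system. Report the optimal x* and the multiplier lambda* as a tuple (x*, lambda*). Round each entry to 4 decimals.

Form the Lagrangian:
  L(x, lambda) = (1/2) x^T Q x + c^T x + lambda^T (A x - b)
Stationarity (grad_x L = 0): Q x + c + A^T lambda = 0.
Primal feasibility: A x = b.

This gives the KKT block system:
  [ Q   A^T ] [ x     ]   [-c ]
  [ A    0  ] [ lambda ] = [ b ]

Solving the linear system:
  x*      = (-0.1032, 1.3742, -1.6258)
  lambda* = (-4.6839)
  f(x*)   = 21.3581

x* = (-0.1032, 1.3742, -1.6258), lambda* = (-4.6839)


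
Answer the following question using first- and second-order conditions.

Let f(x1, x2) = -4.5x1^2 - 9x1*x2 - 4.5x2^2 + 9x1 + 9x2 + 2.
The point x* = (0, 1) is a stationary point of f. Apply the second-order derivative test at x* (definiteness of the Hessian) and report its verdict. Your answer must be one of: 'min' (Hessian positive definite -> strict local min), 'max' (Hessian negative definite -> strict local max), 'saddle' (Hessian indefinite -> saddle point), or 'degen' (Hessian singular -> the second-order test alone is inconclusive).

Compute the Hessian H = grad^2 f:
  H = [[-9, -9], [-9, -9]]
Verify stationarity: grad f(x*) = H x* + g = (0, 0).
Eigenvalues of H: -18, 0.
H has a zero eigenvalue (singular; negative semidefinite but not definite), so H is neither positive definite, negative definite, nor indefinite. The second-order test alone is inconclusive -> degen.
(Indeed, f is constant along the null direction of H through x*, so x* is not a strict local extremum.)

degen


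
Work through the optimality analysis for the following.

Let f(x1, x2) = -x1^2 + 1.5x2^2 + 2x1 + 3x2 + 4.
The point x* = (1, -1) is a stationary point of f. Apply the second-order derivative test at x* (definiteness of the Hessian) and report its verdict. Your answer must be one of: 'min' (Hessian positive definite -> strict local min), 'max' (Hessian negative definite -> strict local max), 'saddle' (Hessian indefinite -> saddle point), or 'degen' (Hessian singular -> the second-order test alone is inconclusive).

Compute the Hessian H = grad^2 f:
  H = [[-2, 0], [0, 3]]
Verify stationarity: grad f(x*) = H x* + g = (0, 0).
Eigenvalues of H: -2, 3.
Eigenvalues have mixed signs, so H is indefinite -> x* is a saddle point.

saddle


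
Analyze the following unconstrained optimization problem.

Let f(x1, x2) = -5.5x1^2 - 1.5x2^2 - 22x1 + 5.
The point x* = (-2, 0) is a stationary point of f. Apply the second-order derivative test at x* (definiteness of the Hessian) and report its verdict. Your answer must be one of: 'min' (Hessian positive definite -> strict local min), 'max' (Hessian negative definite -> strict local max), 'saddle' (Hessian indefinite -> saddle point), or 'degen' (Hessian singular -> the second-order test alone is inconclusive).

Compute the Hessian H = grad^2 f:
  H = [[-11, 0], [0, -3]]
Verify stationarity: grad f(x*) = H x* + g = (0, 0).
Eigenvalues of H: -11, -3.
Both eigenvalues < 0, so H is negative definite -> x* is a strict local max.

max


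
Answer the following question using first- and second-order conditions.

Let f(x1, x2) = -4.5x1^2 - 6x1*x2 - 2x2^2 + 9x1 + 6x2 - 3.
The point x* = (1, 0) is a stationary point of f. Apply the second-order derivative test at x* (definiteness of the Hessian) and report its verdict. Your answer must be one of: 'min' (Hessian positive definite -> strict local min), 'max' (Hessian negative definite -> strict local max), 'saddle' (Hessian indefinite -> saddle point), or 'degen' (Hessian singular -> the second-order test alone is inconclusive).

Compute the Hessian H = grad^2 f:
  H = [[-9, -6], [-6, -4]]
Verify stationarity: grad f(x*) = H x* + g = (0, 0).
Eigenvalues of H: -13, 0.
H has a zero eigenvalue (singular; negative semidefinite but not definite), so H is neither positive definite, negative definite, nor indefinite. The second-order test alone is inconclusive -> degen.
(Indeed, f is constant along the null direction of H through x*, so x* is not a strict local extremum.)

degen


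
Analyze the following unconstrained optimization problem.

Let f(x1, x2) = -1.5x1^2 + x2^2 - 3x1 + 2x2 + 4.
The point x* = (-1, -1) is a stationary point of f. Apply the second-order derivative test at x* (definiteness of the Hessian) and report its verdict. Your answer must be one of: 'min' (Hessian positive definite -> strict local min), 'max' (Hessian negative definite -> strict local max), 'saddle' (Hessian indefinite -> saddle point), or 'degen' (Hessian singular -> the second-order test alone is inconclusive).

Compute the Hessian H = grad^2 f:
  H = [[-3, 0], [0, 2]]
Verify stationarity: grad f(x*) = H x* + g = (0, 0).
Eigenvalues of H: -3, 2.
Eigenvalues have mixed signs, so H is indefinite -> x* is a saddle point.

saddle


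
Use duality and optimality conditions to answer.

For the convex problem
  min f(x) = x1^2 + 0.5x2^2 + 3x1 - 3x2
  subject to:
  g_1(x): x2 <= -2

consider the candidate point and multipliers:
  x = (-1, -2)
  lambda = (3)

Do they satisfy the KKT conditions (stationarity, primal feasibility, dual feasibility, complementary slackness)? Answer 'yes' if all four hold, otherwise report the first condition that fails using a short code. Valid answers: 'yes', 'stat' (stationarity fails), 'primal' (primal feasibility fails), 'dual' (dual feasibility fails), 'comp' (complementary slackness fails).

Gradient of f: grad f(x) = Q x + c = (1, -5)
Constraint values g_i(x) = a_i^T x - b_i:
  g_1((-1, -2)) = 0
Stationarity residual: grad f(x) + sum_i lambda_i a_i = (1, -2)
  -> stationarity FAILS
Primal feasibility (all g_i <= 0): OK
Dual feasibility (all lambda_i >= 0): OK
Complementary slackness (lambda_i * g_i(x) = 0 for all i): OK

Verdict: the first failing condition is stationarity -> stat.

stat


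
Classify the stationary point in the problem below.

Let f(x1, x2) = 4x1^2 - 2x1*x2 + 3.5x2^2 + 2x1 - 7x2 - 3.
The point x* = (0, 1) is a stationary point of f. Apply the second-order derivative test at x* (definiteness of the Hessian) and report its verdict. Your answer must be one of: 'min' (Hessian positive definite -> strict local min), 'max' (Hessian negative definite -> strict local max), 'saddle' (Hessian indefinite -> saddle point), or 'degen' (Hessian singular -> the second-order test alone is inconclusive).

Compute the Hessian H = grad^2 f:
  H = [[8, -2], [-2, 7]]
Verify stationarity: grad f(x*) = H x* + g = (0, 0).
Eigenvalues of H: 5.4384, 9.5616.
Both eigenvalues > 0, so H is positive definite -> x* is a strict local min.

min


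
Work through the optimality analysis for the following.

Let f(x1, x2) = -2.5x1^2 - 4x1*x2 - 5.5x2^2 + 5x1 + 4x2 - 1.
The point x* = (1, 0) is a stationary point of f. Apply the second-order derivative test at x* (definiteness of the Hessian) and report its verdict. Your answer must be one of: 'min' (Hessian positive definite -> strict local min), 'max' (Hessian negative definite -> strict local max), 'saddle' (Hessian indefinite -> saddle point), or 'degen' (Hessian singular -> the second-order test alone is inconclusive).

Compute the Hessian H = grad^2 f:
  H = [[-5, -4], [-4, -11]]
Verify stationarity: grad f(x*) = H x* + g = (0, 0).
Eigenvalues of H: -13, -3.
Both eigenvalues < 0, so H is negative definite -> x* is a strict local max.

max


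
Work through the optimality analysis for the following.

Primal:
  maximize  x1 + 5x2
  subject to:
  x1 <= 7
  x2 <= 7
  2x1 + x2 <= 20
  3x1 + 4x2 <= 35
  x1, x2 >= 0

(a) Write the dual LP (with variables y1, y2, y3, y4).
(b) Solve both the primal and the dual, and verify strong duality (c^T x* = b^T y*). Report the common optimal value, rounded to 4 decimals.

The standard primal-dual pair for 'max c^T x s.t. A x <= b, x >= 0' is:
  Dual:  min b^T y  s.t.  A^T y >= c,  y >= 0.

So the dual LP is:
  minimize  7y1 + 7y2 + 20y3 + 35y4
  subject to:
    y1 + 2y3 + 3y4 >= 1
    y2 + y3 + 4y4 >= 5
    y1, y2, y3, y4 >= 0

Solving the primal: x* = (2.3333, 7).
  primal value c^T x* = 37.3333.
Solving the dual: y* = (0, 3.6667, 0, 0.3333).
  dual value b^T y* = 37.3333.
Strong duality: c^T x* = b^T y*. Confirmed.

37.3333


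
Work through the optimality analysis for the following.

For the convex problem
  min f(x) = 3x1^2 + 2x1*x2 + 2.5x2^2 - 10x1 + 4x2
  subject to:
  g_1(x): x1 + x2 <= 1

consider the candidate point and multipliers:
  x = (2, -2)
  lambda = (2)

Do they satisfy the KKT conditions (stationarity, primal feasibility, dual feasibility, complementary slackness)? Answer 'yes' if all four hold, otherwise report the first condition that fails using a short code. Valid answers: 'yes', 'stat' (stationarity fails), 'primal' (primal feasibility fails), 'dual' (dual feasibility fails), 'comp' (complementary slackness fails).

Gradient of f: grad f(x) = Q x + c = (-2, -2)
Constraint values g_i(x) = a_i^T x - b_i:
  g_1((2, -2)) = -1
Stationarity residual: grad f(x) + sum_i lambda_i a_i = (0, 0)
  -> stationarity OK
Primal feasibility (all g_i <= 0): OK
Dual feasibility (all lambda_i >= 0): OK
Complementary slackness (lambda_i * g_i(x) = 0 for all i): FAILS

Verdict: the first failing condition is complementary_slackness -> comp.

comp


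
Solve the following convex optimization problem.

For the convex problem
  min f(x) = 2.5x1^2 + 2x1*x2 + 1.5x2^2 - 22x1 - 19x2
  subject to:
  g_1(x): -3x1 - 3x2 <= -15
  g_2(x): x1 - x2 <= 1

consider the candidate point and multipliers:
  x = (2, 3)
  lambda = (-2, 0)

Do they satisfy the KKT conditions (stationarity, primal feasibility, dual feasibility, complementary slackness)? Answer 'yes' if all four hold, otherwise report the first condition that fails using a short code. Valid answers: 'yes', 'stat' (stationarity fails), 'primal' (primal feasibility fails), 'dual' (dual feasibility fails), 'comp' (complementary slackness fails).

Gradient of f: grad f(x) = Q x + c = (-6, -6)
Constraint values g_i(x) = a_i^T x - b_i:
  g_1((2, 3)) = 0
  g_2((2, 3)) = -2
Stationarity residual: grad f(x) + sum_i lambda_i a_i = (0, 0)
  -> stationarity OK
Primal feasibility (all g_i <= 0): OK
Dual feasibility (all lambda_i >= 0): FAILS
Complementary slackness (lambda_i * g_i(x) = 0 for all i): OK

Verdict: the first failing condition is dual_feasibility -> dual.

dual


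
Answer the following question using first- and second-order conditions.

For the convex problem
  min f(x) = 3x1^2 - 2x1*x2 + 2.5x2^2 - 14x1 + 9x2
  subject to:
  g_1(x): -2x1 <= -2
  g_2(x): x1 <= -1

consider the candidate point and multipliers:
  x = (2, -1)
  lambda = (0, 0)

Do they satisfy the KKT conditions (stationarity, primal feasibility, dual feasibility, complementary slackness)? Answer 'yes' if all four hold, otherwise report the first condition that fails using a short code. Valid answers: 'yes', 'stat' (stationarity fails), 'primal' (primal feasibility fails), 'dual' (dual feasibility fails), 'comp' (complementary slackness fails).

Gradient of f: grad f(x) = Q x + c = (0, 0)
Constraint values g_i(x) = a_i^T x - b_i:
  g_1((2, -1)) = -2
  g_2((2, -1)) = 3
Stationarity residual: grad f(x) + sum_i lambda_i a_i = (0, 0)
  -> stationarity OK
Primal feasibility (all g_i <= 0): FAILS
Dual feasibility (all lambda_i >= 0): OK
Complementary slackness (lambda_i * g_i(x) = 0 for all i): OK

Verdict: the first failing condition is primal_feasibility -> primal.

primal


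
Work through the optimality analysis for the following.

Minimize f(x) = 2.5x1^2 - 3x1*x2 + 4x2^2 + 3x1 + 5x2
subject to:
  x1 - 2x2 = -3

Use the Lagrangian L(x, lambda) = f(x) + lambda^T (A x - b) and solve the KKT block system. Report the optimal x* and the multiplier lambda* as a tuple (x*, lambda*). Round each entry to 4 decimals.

Form the Lagrangian:
  L(x, lambda) = (1/2) x^T Q x + c^T x + lambda^T (A x - b)
Stationarity (grad_x L = 0): Q x + c + A^T lambda = 0.
Primal feasibility: A x = b.

This gives the KKT block system:
  [ Q   A^T ] [ x     ]   [-c ]
  [ A    0  ] [ lambda ] = [ b ]

Solving the linear system:
  x*      = (-1.75, 0.625)
  lambda* = (7.625)
  f(x*)   = 10.375

x* = (-1.75, 0.625), lambda* = (7.625)


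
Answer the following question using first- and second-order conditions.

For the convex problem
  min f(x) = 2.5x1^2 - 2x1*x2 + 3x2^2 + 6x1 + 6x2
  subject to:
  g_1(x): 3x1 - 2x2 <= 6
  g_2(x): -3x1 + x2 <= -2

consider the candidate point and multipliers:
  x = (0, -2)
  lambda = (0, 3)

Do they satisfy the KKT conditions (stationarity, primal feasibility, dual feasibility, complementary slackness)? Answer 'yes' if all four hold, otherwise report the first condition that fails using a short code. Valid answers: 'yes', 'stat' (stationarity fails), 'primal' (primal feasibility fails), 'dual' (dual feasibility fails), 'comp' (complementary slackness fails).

Gradient of f: grad f(x) = Q x + c = (10, -6)
Constraint values g_i(x) = a_i^T x - b_i:
  g_1((0, -2)) = -2
  g_2((0, -2)) = 0
Stationarity residual: grad f(x) + sum_i lambda_i a_i = (1, -3)
  -> stationarity FAILS
Primal feasibility (all g_i <= 0): OK
Dual feasibility (all lambda_i >= 0): OK
Complementary slackness (lambda_i * g_i(x) = 0 for all i): OK

Verdict: the first failing condition is stationarity -> stat.

stat


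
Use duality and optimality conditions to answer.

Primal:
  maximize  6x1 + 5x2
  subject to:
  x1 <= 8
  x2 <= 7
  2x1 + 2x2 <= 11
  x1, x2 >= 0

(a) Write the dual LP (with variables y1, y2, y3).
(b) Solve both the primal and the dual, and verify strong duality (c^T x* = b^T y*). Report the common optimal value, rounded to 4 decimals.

The standard primal-dual pair for 'max c^T x s.t. A x <= b, x >= 0' is:
  Dual:  min b^T y  s.t.  A^T y >= c,  y >= 0.

So the dual LP is:
  minimize  8y1 + 7y2 + 11y3
  subject to:
    y1 + 2y3 >= 6
    y2 + 2y3 >= 5
    y1, y2, y3 >= 0

Solving the primal: x* = (5.5, 0).
  primal value c^T x* = 33.
Solving the dual: y* = (0, 0, 3).
  dual value b^T y* = 33.
Strong duality: c^T x* = b^T y*. Confirmed.

33


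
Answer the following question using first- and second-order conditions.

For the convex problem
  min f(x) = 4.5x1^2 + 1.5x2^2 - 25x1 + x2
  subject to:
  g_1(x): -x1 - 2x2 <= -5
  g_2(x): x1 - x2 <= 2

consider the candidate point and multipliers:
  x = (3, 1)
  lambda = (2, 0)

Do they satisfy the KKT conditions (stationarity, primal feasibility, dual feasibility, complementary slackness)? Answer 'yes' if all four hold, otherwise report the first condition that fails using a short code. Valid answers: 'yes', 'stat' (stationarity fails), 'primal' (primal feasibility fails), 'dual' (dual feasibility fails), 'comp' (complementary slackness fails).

Gradient of f: grad f(x) = Q x + c = (2, 4)
Constraint values g_i(x) = a_i^T x - b_i:
  g_1((3, 1)) = 0
  g_2((3, 1)) = 0
Stationarity residual: grad f(x) + sum_i lambda_i a_i = (0, 0)
  -> stationarity OK
Primal feasibility (all g_i <= 0): OK
Dual feasibility (all lambda_i >= 0): OK
Complementary slackness (lambda_i * g_i(x) = 0 for all i): OK

Verdict: yes, KKT holds.

yes


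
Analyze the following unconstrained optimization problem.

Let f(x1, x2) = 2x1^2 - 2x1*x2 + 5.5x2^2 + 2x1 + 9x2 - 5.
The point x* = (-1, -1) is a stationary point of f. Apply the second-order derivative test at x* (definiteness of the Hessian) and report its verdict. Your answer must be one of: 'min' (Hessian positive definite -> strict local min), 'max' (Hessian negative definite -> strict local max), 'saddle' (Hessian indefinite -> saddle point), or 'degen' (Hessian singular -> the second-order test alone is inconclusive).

Compute the Hessian H = grad^2 f:
  H = [[4, -2], [-2, 11]]
Verify stationarity: grad f(x*) = H x* + g = (0, 0).
Eigenvalues of H: 3.4689, 11.5311.
Both eigenvalues > 0, so H is positive definite -> x* is a strict local min.

min


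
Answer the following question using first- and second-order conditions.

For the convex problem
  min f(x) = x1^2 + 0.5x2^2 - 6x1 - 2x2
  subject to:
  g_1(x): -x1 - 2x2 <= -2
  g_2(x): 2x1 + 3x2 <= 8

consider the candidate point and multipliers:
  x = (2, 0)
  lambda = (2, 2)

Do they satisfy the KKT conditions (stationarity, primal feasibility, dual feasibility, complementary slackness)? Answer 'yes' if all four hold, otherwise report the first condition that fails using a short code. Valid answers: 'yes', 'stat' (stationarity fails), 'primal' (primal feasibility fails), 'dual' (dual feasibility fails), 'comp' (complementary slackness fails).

Gradient of f: grad f(x) = Q x + c = (-2, -2)
Constraint values g_i(x) = a_i^T x - b_i:
  g_1((2, 0)) = 0
  g_2((2, 0)) = -4
Stationarity residual: grad f(x) + sum_i lambda_i a_i = (0, 0)
  -> stationarity OK
Primal feasibility (all g_i <= 0): OK
Dual feasibility (all lambda_i >= 0): OK
Complementary slackness (lambda_i * g_i(x) = 0 for all i): FAILS

Verdict: the first failing condition is complementary_slackness -> comp.

comp


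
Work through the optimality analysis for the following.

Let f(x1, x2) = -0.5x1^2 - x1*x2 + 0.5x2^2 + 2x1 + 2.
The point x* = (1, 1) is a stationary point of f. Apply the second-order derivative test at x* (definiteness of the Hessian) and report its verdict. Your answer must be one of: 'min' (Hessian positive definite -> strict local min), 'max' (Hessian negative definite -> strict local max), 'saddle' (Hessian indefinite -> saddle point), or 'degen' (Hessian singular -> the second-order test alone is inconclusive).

Compute the Hessian H = grad^2 f:
  H = [[-1, -1], [-1, 1]]
Verify stationarity: grad f(x*) = H x* + g = (0, 0).
Eigenvalues of H: -1.4142, 1.4142.
Eigenvalues have mixed signs, so H is indefinite -> x* is a saddle point.

saddle


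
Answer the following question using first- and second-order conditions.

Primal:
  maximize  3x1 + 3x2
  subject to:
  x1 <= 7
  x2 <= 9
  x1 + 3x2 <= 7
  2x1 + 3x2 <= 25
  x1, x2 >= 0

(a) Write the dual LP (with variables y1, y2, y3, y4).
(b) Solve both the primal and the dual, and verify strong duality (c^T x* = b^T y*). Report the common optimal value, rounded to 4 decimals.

The standard primal-dual pair for 'max c^T x s.t. A x <= b, x >= 0' is:
  Dual:  min b^T y  s.t.  A^T y >= c,  y >= 0.

So the dual LP is:
  minimize  7y1 + 9y2 + 7y3 + 25y4
  subject to:
    y1 + y3 + 2y4 >= 3
    y2 + 3y3 + 3y4 >= 3
    y1, y2, y3, y4 >= 0

Solving the primal: x* = (7, 0).
  primal value c^T x* = 21.
Solving the dual: y* = (2, 0, 1, 0).
  dual value b^T y* = 21.
Strong duality: c^T x* = b^T y*. Confirmed.

21


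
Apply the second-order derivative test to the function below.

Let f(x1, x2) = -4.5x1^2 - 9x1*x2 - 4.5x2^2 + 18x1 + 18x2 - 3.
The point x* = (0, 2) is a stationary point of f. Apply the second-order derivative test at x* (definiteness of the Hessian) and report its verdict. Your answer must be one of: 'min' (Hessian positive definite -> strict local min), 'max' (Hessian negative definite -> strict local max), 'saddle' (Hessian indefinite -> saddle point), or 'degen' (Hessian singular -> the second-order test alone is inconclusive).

Compute the Hessian H = grad^2 f:
  H = [[-9, -9], [-9, -9]]
Verify stationarity: grad f(x*) = H x* + g = (0, 0).
Eigenvalues of H: -18, 0.
H has a zero eigenvalue (singular; negative semidefinite but not definite), so H is neither positive definite, negative definite, nor indefinite. The second-order test alone is inconclusive -> degen.
(Indeed, f is constant along the null direction of H through x*, so x* is not a strict local extremum.)

degen


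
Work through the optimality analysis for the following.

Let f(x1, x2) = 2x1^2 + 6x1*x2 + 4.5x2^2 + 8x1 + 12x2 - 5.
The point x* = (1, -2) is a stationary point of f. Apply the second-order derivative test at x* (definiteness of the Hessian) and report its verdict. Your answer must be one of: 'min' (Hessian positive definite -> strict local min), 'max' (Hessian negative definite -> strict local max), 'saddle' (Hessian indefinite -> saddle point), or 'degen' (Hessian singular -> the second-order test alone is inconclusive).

Compute the Hessian H = grad^2 f:
  H = [[4, 6], [6, 9]]
Verify stationarity: grad f(x*) = H x* + g = (0, 0).
Eigenvalues of H: 0, 13.
H has a zero eigenvalue (singular; positive semidefinite but not definite), so H is neither positive definite, negative definite, nor indefinite. The second-order test alone is inconclusive -> degen.
(Indeed, f is constant along the null direction of H through x*, so x* is not a strict local extremum.)

degen


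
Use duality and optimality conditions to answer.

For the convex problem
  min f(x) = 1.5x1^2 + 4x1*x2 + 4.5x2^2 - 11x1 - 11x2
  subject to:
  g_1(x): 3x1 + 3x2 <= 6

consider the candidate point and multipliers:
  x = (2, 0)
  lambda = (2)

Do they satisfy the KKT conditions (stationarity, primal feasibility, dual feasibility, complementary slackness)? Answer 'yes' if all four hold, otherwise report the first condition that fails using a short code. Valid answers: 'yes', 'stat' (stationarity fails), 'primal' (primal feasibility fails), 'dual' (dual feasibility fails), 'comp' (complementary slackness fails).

Gradient of f: grad f(x) = Q x + c = (-5, -3)
Constraint values g_i(x) = a_i^T x - b_i:
  g_1((2, 0)) = 0
Stationarity residual: grad f(x) + sum_i lambda_i a_i = (1, 3)
  -> stationarity FAILS
Primal feasibility (all g_i <= 0): OK
Dual feasibility (all lambda_i >= 0): OK
Complementary slackness (lambda_i * g_i(x) = 0 for all i): OK

Verdict: the first failing condition is stationarity -> stat.

stat


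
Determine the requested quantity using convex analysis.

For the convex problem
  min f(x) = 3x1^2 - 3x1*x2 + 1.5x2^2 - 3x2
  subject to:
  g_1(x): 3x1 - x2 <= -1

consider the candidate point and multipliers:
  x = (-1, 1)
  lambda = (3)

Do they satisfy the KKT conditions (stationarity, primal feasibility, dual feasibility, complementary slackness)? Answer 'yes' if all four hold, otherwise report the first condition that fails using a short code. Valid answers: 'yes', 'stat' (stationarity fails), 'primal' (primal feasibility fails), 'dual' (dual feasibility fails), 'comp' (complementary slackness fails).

Gradient of f: grad f(x) = Q x + c = (-9, 3)
Constraint values g_i(x) = a_i^T x - b_i:
  g_1((-1, 1)) = -3
Stationarity residual: grad f(x) + sum_i lambda_i a_i = (0, 0)
  -> stationarity OK
Primal feasibility (all g_i <= 0): OK
Dual feasibility (all lambda_i >= 0): OK
Complementary slackness (lambda_i * g_i(x) = 0 for all i): FAILS

Verdict: the first failing condition is complementary_slackness -> comp.

comp


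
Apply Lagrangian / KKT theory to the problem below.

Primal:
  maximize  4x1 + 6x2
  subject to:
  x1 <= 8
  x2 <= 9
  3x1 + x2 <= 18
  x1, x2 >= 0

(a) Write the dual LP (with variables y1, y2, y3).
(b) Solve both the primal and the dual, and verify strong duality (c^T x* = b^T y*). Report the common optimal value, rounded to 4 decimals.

The standard primal-dual pair for 'max c^T x s.t. A x <= b, x >= 0' is:
  Dual:  min b^T y  s.t.  A^T y >= c,  y >= 0.

So the dual LP is:
  minimize  8y1 + 9y2 + 18y3
  subject to:
    y1 + 3y3 >= 4
    y2 + y3 >= 6
    y1, y2, y3 >= 0

Solving the primal: x* = (3, 9).
  primal value c^T x* = 66.
Solving the dual: y* = (0, 4.6667, 1.3333).
  dual value b^T y* = 66.
Strong duality: c^T x* = b^T y*. Confirmed.

66


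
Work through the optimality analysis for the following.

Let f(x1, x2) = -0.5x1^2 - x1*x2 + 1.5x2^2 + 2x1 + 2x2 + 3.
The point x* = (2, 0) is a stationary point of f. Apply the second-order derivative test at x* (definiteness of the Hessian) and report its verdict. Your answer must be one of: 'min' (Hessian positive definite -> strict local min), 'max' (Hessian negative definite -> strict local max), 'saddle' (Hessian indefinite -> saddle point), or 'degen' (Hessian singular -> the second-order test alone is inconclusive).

Compute the Hessian H = grad^2 f:
  H = [[-1, -1], [-1, 3]]
Verify stationarity: grad f(x*) = H x* + g = (0, 0).
Eigenvalues of H: -1.2361, 3.2361.
Eigenvalues have mixed signs, so H is indefinite -> x* is a saddle point.

saddle


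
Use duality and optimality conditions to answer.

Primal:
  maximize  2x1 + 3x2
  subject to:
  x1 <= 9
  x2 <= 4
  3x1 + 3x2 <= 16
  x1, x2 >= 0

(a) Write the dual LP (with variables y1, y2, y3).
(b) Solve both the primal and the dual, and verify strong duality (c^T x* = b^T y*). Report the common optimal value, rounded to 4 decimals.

The standard primal-dual pair for 'max c^T x s.t. A x <= b, x >= 0' is:
  Dual:  min b^T y  s.t.  A^T y >= c,  y >= 0.

So the dual LP is:
  minimize  9y1 + 4y2 + 16y3
  subject to:
    y1 + 3y3 >= 2
    y2 + 3y3 >= 3
    y1, y2, y3 >= 0

Solving the primal: x* = (1.3333, 4).
  primal value c^T x* = 14.6667.
Solving the dual: y* = (0, 1, 0.6667).
  dual value b^T y* = 14.6667.
Strong duality: c^T x* = b^T y*. Confirmed.

14.6667


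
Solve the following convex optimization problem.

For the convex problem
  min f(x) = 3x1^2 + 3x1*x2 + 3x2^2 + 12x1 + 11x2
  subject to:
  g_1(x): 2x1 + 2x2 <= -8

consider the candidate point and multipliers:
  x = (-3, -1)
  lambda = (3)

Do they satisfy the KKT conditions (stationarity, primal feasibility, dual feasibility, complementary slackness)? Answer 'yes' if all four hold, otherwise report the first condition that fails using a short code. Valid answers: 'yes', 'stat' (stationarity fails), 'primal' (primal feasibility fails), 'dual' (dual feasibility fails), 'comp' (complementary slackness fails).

Gradient of f: grad f(x) = Q x + c = (-9, -4)
Constraint values g_i(x) = a_i^T x - b_i:
  g_1((-3, -1)) = 0
Stationarity residual: grad f(x) + sum_i lambda_i a_i = (-3, 2)
  -> stationarity FAILS
Primal feasibility (all g_i <= 0): OK
Dual feasibility (all lambda_i >= 0): OK
Complementary slackness (lambda_i * g_i(x) = 0 for all i): OK

Verdict: the first failing condition is stationarity -> stat.

stat
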